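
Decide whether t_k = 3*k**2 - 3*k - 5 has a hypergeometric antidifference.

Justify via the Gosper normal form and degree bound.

r(k) = (3*k**2 + 3*k - 5)/(3*k**2 - 3*k - 5) after simplifying.
A = 1, B = 1, C = k**2 - k - 5/3.
Solve (1)·f(k+1) − (1)·f(k) = k**2 - k - 5/3.
d = 3 from the (0,0,2) case.
Solve for f: f(k) = k*(k**2 - 3*k - 3)/3 (degree 3 ≤ 3).
R(k) = B(k−1)·f(k)/C(k) = k*(k**2 - 3*k - 3)/(3*k**2 - 3*k - 5); s_k = R·t_k = k*(k**2 - 3*k - 3).
Check: Δs_k = 3*k**2 - 3*k - 5. ✓

Yes. s_k = k*(k**2 - 3*k - 3).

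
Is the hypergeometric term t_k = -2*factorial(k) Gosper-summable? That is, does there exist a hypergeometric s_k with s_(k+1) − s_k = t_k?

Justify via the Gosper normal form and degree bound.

The ratio is k + 1.
So A=k + 1 and B=1, with C=1.
Need (k + 1)·f(k+1) − (1)·f(k) = 1.
From deg A=1, deg B=0, deg C=0: d=-1.
Negative degree bound (-1): no f exists, t_k not Gosper-summable.

No — key equation has no polynomial f.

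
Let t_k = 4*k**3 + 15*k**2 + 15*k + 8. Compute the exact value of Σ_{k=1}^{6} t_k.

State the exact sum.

Σ = 3492

t_(k+1)/t_k = (4*k**3 + 27*k**2 + 57*k + 42)/(4*k**3 + 15*k**2 + 15*k + 8).
Normal form (A,B,C) = (1, 1, k**3 + 15*k**2/4 + 15*k/4 + 2).
f must satisfy (1)·f(k+1) − (1)·f(k) = k**3 + 15*k**2/4 + 15*k/4 + 2.
From deg A=0, deg B=0, deg C=3: d=4.
Solving with deg f ≤ 4: f(k) = k*(k + 3)*(k**2 + 1)/4.
Then R = B(k−1)f/C = k*(k + 3)*(k**2 + 1)/(4*k**3 + 15*k**2 + 15*k + 8), so s_k = R(k)·t_k = k*(k**3 + 3*k**2 + k + 3).
Verify: 4*k**3 + 15*k**2 + 15*k + 8 matches t_k.
Sum = s_(7) − s_(1); s_(7) = 3500, s_(1) = 8 ⇒ 3492.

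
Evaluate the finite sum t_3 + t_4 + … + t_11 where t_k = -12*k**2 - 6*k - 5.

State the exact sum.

Ratio r(k) = (12*k**2 + 30*k + 23)/(12*k**2 + 6*k + 5).
Normal form (A,B,C) = (1, 1, k**2 + k/2 + 5/12).
Key eq: (1)·f(k+1) = (1)·f(k) + (k**2 + k/2 + 5/12).
Degrees (0,0,2) ⇒ d ≤ 3.
Solve for f: f(k) = k*(4*k**2 - 3*k + 4)/12 (degree 3 ≤ 3).
So s_k = (B(k−1)f/C)·t_k = (k*(4*k**2 - 3*k + 4)/(12*k**2 + 6*k + 5))·t_k = k*(-4*k**2 + 3*k - 4).
s_(k+1) − s_k = -12*k**2 - 6*k - 5 = t_k.
Telescoping: Σ = s_(12) − s_(3) = -6528 − (-93) = -6435.

Σ = -6435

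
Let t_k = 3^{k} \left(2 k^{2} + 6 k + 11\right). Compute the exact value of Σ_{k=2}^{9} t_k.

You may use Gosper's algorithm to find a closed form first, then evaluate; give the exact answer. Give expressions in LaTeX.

Σ = 6141024

r(k) = 3*(2*k**2 + 10*k + 19)/(2*k**2 + 6*k + 11) after simplifying.
Normal form (A,B,C) = (3, 1, k**2 + 3*k + 11/2).
Solve (3)·f(k+1) − (1)·f(k) = k**2 + 3*k + 11/2.
Degrees (0,0,2) ⇒ d ≤ 2.
Solving with deg f ≤ 2: f(k) = (k**2 + 4)/2.
So s_k = (B(k−1)f/C)·t_k = ((k**2 + 4)/(2*k**2 + 6*k + 11))·t_k = 3**k*(k**2 + 4).
s_(k+1) − s_k = 3**k*(2*k**2 + 6*k + 11) = t_k.
Σ_(k=2)^(9) t_k = s_(10) − s_(2) = 6141096 − (72) = 6141024.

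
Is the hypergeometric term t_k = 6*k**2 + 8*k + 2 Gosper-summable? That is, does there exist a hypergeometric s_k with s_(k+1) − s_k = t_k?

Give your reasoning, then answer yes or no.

Yes. s_k = k*(2*k**2 + k - 1).

t_(k+1)/t_k = (3*k**2 + 10*k + 8)/(3*k**2 + 4*k + 1).
So A=1 and B=1, with C=k**2 + 4*k/3 + 1/3.
Set up (1)·f(k+1) − (1)·f(k) − (k**2 + 4*k/3 + 1/3) = 0.
Bound: deg f ≤ 3.
Solve for f: f(k) = k*(k + 1)*(2*k - 1)/6 (degree 3 ≤ 3).
Get s_k = R·t_k = k*(2*k**2 + k - 1) with R(k) = B(k−1)f(k)/C(k) = k*(2*k - 1)/(2*(3*k + 1)).
s_(k+1) − s_k = 6*k**2 + 8*k + 2 = t_k.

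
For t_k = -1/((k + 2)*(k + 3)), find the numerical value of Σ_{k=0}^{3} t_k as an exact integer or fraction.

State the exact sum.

Σ = -1/3

Ratio r(k) = (k + 2)/(k + 4).
Take A(k)=k + 2, B(k)=k + 4, C(k)=1.
Need (k + 2)·f(k+1) − (k + 3)·f(k) = 1.
deg f ≤ 1 (via 1,1,0).
Solving with deg f ≤ 1: f(k) = k/2.
R(k) = B(k−1)·f(k)/C(k) = k*(k + 3)/2; s_k = R·t_k = -k/(2*k + 4).
Check: Δs_k = -1/(k**2 + 5*k + 6). ✓
Telescoping: Σ = s_(4) − s_(0) = -1/3 − (0) = -1/3.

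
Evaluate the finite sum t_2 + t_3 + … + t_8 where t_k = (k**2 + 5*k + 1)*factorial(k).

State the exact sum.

Σ = 4717428

r(k) = (k + 1)*(5*k + (k + 1)**2 + 6)/(k**2 + 5*k + 1) after simplifying.
Factor: A=k + 1; B=1; C=k**2 + 5*k + 1.
f must satisfy (k + 1)·f(k+1) − (1)·f(k) = k**2 + 5*k + 1.
From deg A=1, deg B=0, deg C=2: d=1.
Match coefficients ⇒ f(k) = k + 4.
Certificate R = B(k−1)f/C = (k + 4)/(k**2 + 5*k + 1) gives s_k = (k + 4)*factorial(k).
Δs = (k**2 + 5*k + 1)*factorial(k), as required.
Telescoping: Σ = s_(9) − s_(2) = 4717440 − (12) = 4717428.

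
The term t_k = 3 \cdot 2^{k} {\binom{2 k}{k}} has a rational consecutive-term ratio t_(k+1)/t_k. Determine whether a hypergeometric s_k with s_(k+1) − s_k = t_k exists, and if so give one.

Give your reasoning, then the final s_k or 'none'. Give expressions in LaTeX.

not Gosper-summable; s_k does not exist

Compute t_(k+1)/t_k: get 4*(2*k + 1)/(k + 1).
So A=8*k + 4 and B=k + 1, with C=1.
Need (8*k + 4)·f(k+1) − (k)·f(k) = 1.
Degrees (1,1,0) ⇒ d ≤ -1.
Negative degree bound (-1): no f exists, t_k not Gosper-summable.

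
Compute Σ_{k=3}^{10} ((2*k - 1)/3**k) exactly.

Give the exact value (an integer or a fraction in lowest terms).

Σ = 19672/59049

Step 1: r(k) = (2*k + 1)/(3*(2*k - 1)).
Normal form (A,B,C) = (1/3, 1, k - 1/2).
Need (1/3)·f(k+1) − (1)·f(k) = k - 1/2.
d = 1 from the (0,0,1) case.
A polynomial solution: f(k) = -3*k/2.
Then R = B(k−1)f/C = -3*k/(2*k - 1), so s_k = R(k)·t_k = -3**(1 - k)*k.
Verify: (2*k - 1)/3**k matches t_k.
Evaluate s at k=11 and k=3: -11/59049 and -1/3; difference 19672/59049.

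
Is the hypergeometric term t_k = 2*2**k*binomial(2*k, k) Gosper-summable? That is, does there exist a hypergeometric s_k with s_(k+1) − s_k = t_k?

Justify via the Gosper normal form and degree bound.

No — negative degree bound, so no certificate f.

Step 1: r(k) = 4*(2*k + 1)/(k + 1).
Take A(k)=8*k + 4, B(k)=k + 1, C(k)=1.
Solve (8*k + 4)·f(k+1) − (k)·f(k) = 1.
From deg A=1, deg B=1, deg C=0: d=-1.
Negative degree bound (-1): no f exists, t_k not Gosper-summable.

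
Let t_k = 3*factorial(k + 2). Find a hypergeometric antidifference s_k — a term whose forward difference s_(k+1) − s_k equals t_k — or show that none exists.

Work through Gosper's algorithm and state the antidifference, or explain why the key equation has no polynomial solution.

The ratio is k + 3.
Normal form (A,B,C) = (k + 3, 1, 1).
Set up (k + 3)·f(k+1) − (1)·f(k) − (1) = 0.
d = -1 from the (1,0,0) case.
deg f ≤ -1 is impossible — no certificate.

not Gosper-summable; s_k does not exist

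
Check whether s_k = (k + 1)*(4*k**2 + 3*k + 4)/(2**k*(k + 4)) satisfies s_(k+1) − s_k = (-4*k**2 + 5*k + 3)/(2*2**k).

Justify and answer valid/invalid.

Invalid: residual 3*(4*k**3 + 19*k**2 - 17*k - 4)/(2*2**k*(k**2 + 9*k + 20)) ≠ 0.

s_(k+1) = (k + 2)*(3*k + 4*(k + 1)**2 + 7)/(2*2**k*(k + 5))
s_(k+1) − s_k = (-4*k**4 - 19*k**3 + 25*k**2 + 76*k + 48)/(2*2**k*(k**2 + 9*k + 20))
(s_(k+1) − s_k) − t_k = 3*(4*k**3 + 19*k**2 - 17*k - 4)/(2*2**k*(k**2 + 9*k + 20))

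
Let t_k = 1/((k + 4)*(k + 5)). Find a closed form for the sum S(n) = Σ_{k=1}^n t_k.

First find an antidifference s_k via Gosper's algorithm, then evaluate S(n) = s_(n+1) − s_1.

S(n) = n/(5*(n + 5))

Ratio r(k) = (k + 4)/(k + 6).
Gosper form: A/B · C(k+1)/C(k) with A=k + 4, B=k + 6, C=1.
Key eq: (k + 4)·f(k+1) = (k + 5)·f(k) + (1).
deg f ≤ 1 (via 1,1,0).
Solving with deg f ≤ 1: f(k) = k/4.
R(k) = B(k−1)·f(k)/C(k) = k*(k + 5)/4; s_k = R·t_k = k/(4*(k + 4)).
Verify: 1/(k**2 + 9*k + 20) matches t_k.
s_(n+1) = (n + 1)/(4*(n + 5)) and s_(1) = 1/20, so S(n) = n/(5*(n + 5)).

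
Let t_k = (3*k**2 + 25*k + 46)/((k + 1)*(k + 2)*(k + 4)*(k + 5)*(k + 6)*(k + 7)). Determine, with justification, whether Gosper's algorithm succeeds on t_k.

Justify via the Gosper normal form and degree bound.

Step 1: r(k) = (k + 1)*(k + 4)*(25*k + 3*(k + 1)**2 + 71)/((k + 3)*(k + 8)*(3*k**2 + 25*k + 46)).
Factor: A=k + 1; B=k + 8; C=k**3 + 34*k**2/3 + 121*k/3 + 46.
Need (k + 1)·f(k+1) − (k + 7)·f(k) = k**3 + 34*k**2/3 + 121*k/3 + 46.
d = 6 from the (1,1,3) case.
Match coefficients ⇒ f(k) = k*(k + 2)*(k + 3)*(k + 5)*(k**2 + 11*k + 34)/72.
Then R = B(k−1)f/C = k*(k + 2)*(k + 5)*(k + 7)*(k**2 + 11*k + 34)/(24*(3*k**2 + 25*k + 46)), so s_k = R(k)·t_k = k*(k**2 + 11*k + 34)/(24*(k**3 + 11*k**2 + 34*k + 24)).
Check: Δs_k = (3*k**2 + 25*k + 46)/(k**6 + 25*k**5 + 247*k**4 + 1219*k**3 + 3112*k**2 + 3796*k + 1680). ✓

Yes. s_k = k*(k**2 + 11*k + 34)/(24*(k**3 + 11*k**2 + 34*k + 24)).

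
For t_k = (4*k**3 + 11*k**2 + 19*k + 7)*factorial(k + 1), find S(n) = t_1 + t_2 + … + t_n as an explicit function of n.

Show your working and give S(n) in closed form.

Compute t_(k+1)/t_k: get (4*k**4 + 31*k**3 + 99*k**2 + 147*k + 82)/(4*k**3 + 11*k**2 + 19*k + 7).
Take A(k)=k + 2, B(k)=1, C(k)=k**3 + 11*k**2/4 + 19*k/4 + 7/4.
f must satisfy (k + 2)·f(k+1) − (1)·f(k) = k**3 + 11*k**2/4 + 19*k/4 + 7/4.
Degrees (1,0,3) ⇒ d ≤ 2.
Solve for f: f(k) = (4*k**2 - k + 1)/4 (degree 2 ≤ 2).
Certificate R = B(k−1)f/C = (4*k**2 - k + 1)/(4*k**3 + 11*k**2 + 19*k + 7) gives s_k = (4*k**2 - k + 1)*factorial(k + 1).
s_(k+1) − s_k = (4*k**3 + 11*k**2 + 19*k + 7)*factorial(k + 1) = t_k.
Telescope: S(n) = s_(n+1) − s_(1) = (4*n**2 + 7*n + 4)*factorial(n + 2) − (8) = 4*n**4*factorial(n) + 19*n**3*factorial(n) + 33*n**2*factorial(n) + 26*n*factorial(n) + 8*factorial(n) - 8.

S(n) = 4*n**4*factorial(n) + 19*n**3*factorial(n) + 33*n**2*factorial(n) + 26*n*factorial(n) + 8*factorial(n) - 8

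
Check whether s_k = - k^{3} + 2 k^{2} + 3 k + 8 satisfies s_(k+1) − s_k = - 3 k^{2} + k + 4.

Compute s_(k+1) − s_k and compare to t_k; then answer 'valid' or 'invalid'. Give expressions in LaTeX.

Valid — Δs_k = t_k.

s_(k+1) = -k**3 - k**2 + 4*k + 12
s_(k+1) − s_k = -3*k**2 + k + 4
(s_(k+1) − s_k) − t_k = 0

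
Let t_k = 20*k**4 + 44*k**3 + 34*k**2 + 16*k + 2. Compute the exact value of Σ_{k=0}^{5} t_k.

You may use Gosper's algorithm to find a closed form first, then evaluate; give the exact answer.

Σ = 31602

The ratio is (10*k**4 + 62*k**3 + 143*k**2 + 148*k + 58)/(10*k**4 + 22*k**3 + 17*k**2 + 8*k + 1).
Normal form (A,B,C) = (1, 1, k**4 + 11*k**3/5 + 17*k**2/10 + 4*k/5 + 1/10).
Need (1)·f(k+1) − (1)·f(k) = k**4 + 11*k**3/5 + 17*k**2/10 + 4*k/5 + 1/10.
From deg A=0, deg B=0, deg C=4: d=5.
Solving with deg f ≤ 5: f(k) = k*(4*k**4 + k**3 - 4*k**2 + 2*k - 1)/20.
Then R = B(k−1)f/C = k*(4*k**4 + k**3 - 4*k**2 + 2*k - 1)/(2*(10*k**4 + 22*k**3 + 17*k**2 + 8*k + 1)), so s_k = R(k)·t_k = k*(4*k**4 + k**3 - 4*k**2 + 2*k - 1).
Δs = 20*k**4 + 44*k**3 + 34*k**2 + 16*k + 2, as required.
Telescoping: Σ = s_(6) − s_(0) = 31602 − (0) = 31602.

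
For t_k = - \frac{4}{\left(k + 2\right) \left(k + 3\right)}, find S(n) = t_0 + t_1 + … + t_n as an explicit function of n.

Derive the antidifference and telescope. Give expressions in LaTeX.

S(n) = \frac{2 \left(- n - 1\right)}{n + 3}

The ratio is (k + 2)/(k + 4).
So A=k + 2 and B=k + 4, with C=1.
Set up (k + 2)·f(k+1) − (k + 3)·f(k) − (1) = 0.
deg f ≤ 1 (via 1,1,0).
Match coefficients ⇒ f(k) = k/2.
Get s_k = R·t_k = -2*k/(k + 2) with R(k) = B(k−1)f(k)/C(k) = k*(k + 3)/2.
s_(k+1) − s_k = -4/(k**2 + 5*k + 6) = t_k.
Telescope: S(n) = s_(n+1) − s_(0) = 2*(-n - 1)/(n + 3) − (0) = 2*(-n - 1)/(n + 3).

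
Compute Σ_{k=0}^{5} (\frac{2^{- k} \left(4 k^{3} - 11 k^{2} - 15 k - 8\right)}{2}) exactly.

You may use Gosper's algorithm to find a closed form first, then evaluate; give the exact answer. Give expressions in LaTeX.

Compute t_(k+1)/t_k: get (4*k**3 + k**2 - 25*k - 30)/(2*(4*k**3 - 11*k**2 - 15*k - 8)).
Normal form (A,B,C) = (1/2, 1, k**3 - 11*k**2/4 - 15*k/4 - 2).
f must satisfy (1/2)·f(k+1) − (1)·f(k) = k**3 - 11*k**2/4 - 15*k/4 - 2.
From deg A=0, deg B=0, deg C=3: d=3.
A polynomial solution: f(k) = -(k - 1)*(4*k**2 + 5*k + 4)/2.
Get s_k = R·t_k = (-4*k**3 - k**2 + k + 4)/2**k with R(k) = B(k−1)f(k)/C(k) = -2*(k - 1)*(4*k**2 + 5*k + 4)/(4*k**3 - 11*k**2 - 15*k - 8).
Verify: (4*k**3 - 11*k**2 - 15*k - 8)/(2*2**k) matches t_k.
Telescoping: Σ = s_(6) − s_(0) = -445/32 − (4) = -573/32.

Σ = -573/32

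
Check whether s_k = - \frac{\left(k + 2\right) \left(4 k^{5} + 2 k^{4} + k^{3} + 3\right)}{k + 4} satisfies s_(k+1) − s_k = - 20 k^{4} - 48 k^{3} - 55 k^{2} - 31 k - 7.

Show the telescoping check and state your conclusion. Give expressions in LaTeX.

s_(k+1) = -(k + 3)*(4*(k + 1)**5 + 2*(k + 1)**4 + (k + 1)**3 + 3)/(k + 5)
s_(k+1) − s_k = (-20*k**6 - 196*k**5 - 635*k**4 - 994*k**3 - 884*k**2 - 421*k - 90)/(k**2 + 9*k + 20)
(s_(k+1) − s_k) − t_k = 2*(16*k**5 + 126*k**4 + 246*k**3 + 251*k**2 + 131*k + 25)/(k**2 + 9*k + 20)

Invalid: residual \frac{2 \left(16 k^{5} + 126 k^{4} + 246 k^{3} + 251 k^{2} + 131 k + 25\right)}{k^{2} + 9 k + 20} ≠ 0.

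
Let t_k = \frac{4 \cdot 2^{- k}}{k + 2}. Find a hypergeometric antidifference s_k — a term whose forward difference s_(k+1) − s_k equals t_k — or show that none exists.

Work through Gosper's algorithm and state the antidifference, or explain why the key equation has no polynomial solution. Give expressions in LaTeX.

Compute t_(k+1)/t_k: get (k + 2)/(2*(k + 3)).
Factor: A=k/2 + 1; B=k + 3; C=1.
Need (k/2 + 1)·f(k+1) − (k + 2)·f(k) = 1.
d = -1 from the (1,1,0) case.
deg f ≤ -1 is impossible — no certificate.

no hypergeometric antidifference exists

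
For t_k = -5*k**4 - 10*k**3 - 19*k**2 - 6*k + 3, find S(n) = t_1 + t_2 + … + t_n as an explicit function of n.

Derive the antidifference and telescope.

S(n) = n*(-n**4 - 5*n**3 - 13*n**2 - 15*n - 3)

t_(k+1)/t_k = (5*k**4 + 30*k**3 + 79*k**2 + 94*k + 37)/(5*k**4 + 10*k**3 + 19*k**2 + 6*k - 3).
Factor: A=1; B=1; C=k**4 + 2*k**3 + 19*k**2/5 + 6*k/5 - 3/5.
Need (1)·f(k+1) − (1)·f(k) = k**4 + 2*k**3 + 19*k**2/5 + 6*k/5 - 3/5.
deg f ≤ 5 (via 0,0,4).
Solve for f: f(k) = k*(k**4 + 3*k**2 - 4*k - 3)/5 (degree 5 ≤ 5).
Then R = B(k−1)f/C = k*(k**4 + 3*k**2 - 4*k - 3)/(5*k**4 + 10*k**3 + 19*k**2 + 6*k - 3), so s_k = R(k)·t_k = k*(-k**4 - 3*k**2 + 4*k + 3).
s_(k+1) − s_k = -5*k**4 - 10*k**3 - 19*k**2 - 6*k + 3 = t_k.
s_(n+1) = -n**5 - 5*n**4 - 13*n**3 - 15*n**2 - 3*n + 3 and s_(1) = 3, so S(n) = n*(-n**4 - 5*n**3 - 13*n**2 - 15*n - 3).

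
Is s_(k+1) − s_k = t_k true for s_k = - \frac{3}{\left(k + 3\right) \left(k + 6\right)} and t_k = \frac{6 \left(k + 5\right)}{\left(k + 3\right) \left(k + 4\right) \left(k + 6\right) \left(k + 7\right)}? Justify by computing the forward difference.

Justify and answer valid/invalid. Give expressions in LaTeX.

s_(k+1) = -3/((k + 4)*(k + 7))
s_(k+1) − s_k = 6*(k + 5)/(k**4 + 20*k**3 + 145*k**2 + 450*k + 504)
(s_(k+1) − s_k) − t_k = 0

Valid — Δs_k = t_k.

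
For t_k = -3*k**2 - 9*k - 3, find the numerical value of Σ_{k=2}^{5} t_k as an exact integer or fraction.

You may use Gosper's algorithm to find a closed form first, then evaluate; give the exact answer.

Σ = -300

r(k) = (k**2 + 5*k + 5)/(k**2 + 3*k + 1) after simplifying.
A = 1, B = 1, C = k**2 + 3*k + 1.
Need (1)·f(k+1) − (1)·f(k) = k**2 + 3*k + 1.
From deg A=0, deg B=0, deg C=2: d=3.
Solve for f: f(k) = k*(k**2 + 3*k - 1)/3 (degree 3 ≤ 3).
Get s_k = R·t_k = k*(-k**2 - 3*k + 1) with R(k) = B(k−1)f(k)/C(k) = k*(k**2 + 3*k - 1)/(3*(k**2 + 3*k + 1)).
Δs = -3*k**2 - 9*k - 3, as required.
Telescoping: Σ = s_(6) − s_(2) = -318 − (-18) = -300.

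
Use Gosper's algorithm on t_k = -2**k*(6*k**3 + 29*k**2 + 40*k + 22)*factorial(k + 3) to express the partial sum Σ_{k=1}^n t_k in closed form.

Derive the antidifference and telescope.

Ratio r(k) = 2*(6*k**4 + 71*k**3 + 304*k**2 + 561*k + 388)/(6*k**3 + 29*k**2 + 40*k + 22).
Normal form (A,B,C) = (2*k + 8, 1, k**3 + 29*k**2/6 + 20*k/3 + 11/3).
f must satisfy (2*k + 8)·f(k+1) − (1)·f(k) = k**3 + 29*k**2/6 + 20*k/3 + 11/3.
deg f ≤ 2 (via 1,0,3).
Solve for f: f(k) = (3*k**2 - 2*k + 2)/6 (degree 2 ≤ 2).
R(k) = B(k−1)·f(k)/C(k) = (3*k**2 - 2*k + 2)/(6*k**3 + 29*k**2 + 40*k + 22); s_k = R·t_k = -2**k*(3*k**2 - 2*k + 2)*factorial(k + 3).
Check: Δs_k = -2**k*(6*k**3 + 29*k**2 + 40*k + 22)*factorial(k + 3). ✓
Telescope: S(n) = s_(n+1) − s_(1) = -2**(n + 1)*(3*n**2 + 4*n + 3)*factorial(n + 4) − (-144) = -6*2**n*n**2*factorial(n + 4) - 8*2**n*n*factorial(n + 4) - 6*2**n*factorial(n + 4) + 144.

S(n) = -6*2**n*n**2*factorial(n + 4) - 8*2**n*n*factorial(n + 4) - 6*2**n*factorial(n + 4) + 144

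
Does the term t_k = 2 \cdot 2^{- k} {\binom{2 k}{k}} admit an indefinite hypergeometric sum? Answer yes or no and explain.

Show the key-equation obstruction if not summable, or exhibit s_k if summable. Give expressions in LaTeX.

No — t_k has no hypergeometric antidifference.

Ratio r(k) = (2*k + 1)/(k + 1).
Gosper form: A/B · C(k+1)/C(k) with A=2*k + 1, B=k + 1, C=1.
f must satisfy (2*k + 1)·f(k+1) − (k)·f(k) = 1.
From deg A=1, deg B=1, deg C=0: d=-1.
deg f ≤ -1 is impossible — no certificate.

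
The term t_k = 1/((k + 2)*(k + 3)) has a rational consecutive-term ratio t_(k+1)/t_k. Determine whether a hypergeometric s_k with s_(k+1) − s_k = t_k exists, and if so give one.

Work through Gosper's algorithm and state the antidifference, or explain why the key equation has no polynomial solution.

Step 1: r(k) = (k + 2)/(k + 4).
So A=k + 2 and B=k + 4, with C=1.
Solve (k + 2)·f(k+1) − (k + 3)·f(k) = 1.
Degrees (1,1,0) ⇒ d ≤ 1.
A polynomial solution: f(k) = k/2.
Then R = B(k−1)f/C = k*(k + 3)/2, so s_k = R(k)·t_k = k/(2*(k + 2)).
s_(k+1) − s_k = 1/(k**2 + 5*k + 6) = t_k.

s_k = k/(2*(k + 2))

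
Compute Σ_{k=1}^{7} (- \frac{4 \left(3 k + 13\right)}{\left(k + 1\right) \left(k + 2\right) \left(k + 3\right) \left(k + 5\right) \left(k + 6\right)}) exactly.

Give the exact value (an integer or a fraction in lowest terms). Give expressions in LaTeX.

Σ = -7/65

Compute t_(k+1)/t_k: get (k + 1)*(k + 5)*(3*k + 16)/((k + 4)*(k + 7)*(3*k + 13)).
Normal form (A,B,C) = (k + 1, k + 7, k**2 + 25*k/3 + 52/3).
f must satisfy (k + 1)·f(k+1) − (k + 6)·f(k) = k**2 + 25*k/3 + 52/3.
Bound: deg f ≤ 5.
A polynomial solution: f(k) = k*(k + 3)*(k + 4)*(k**2 + 8*k + 17)/30.
Certificate R = B(k−1)f/C = k*(k + 3)*(k + 6)*(k**2 + 8*k + 17)/(10*(3*k + 13)) gives s_k = 2*k*(-k**2 - 8*k - 17)/(5*(k**3 + 8*k**2 + 17*k + 10)).
Check: Δs_k = 4*(-3*k - 13)/(k**5 + 17*k**4 + 107*k**3 + 307*k**2 + 396*k + 180). ✓
Sum = s_(8) − s_(1); s_(8) = -232/585, s_(1) = -13/45 ⇒ -7/65.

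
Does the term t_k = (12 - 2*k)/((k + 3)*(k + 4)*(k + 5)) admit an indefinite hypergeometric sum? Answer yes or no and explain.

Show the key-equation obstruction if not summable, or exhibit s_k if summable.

Yes. s_k = k*(k + 15)/(4*(k + 3)*(k + 4)).

Compute t_(k+1)/t_k: get (k - 5)*(k + 3)/((k - 6)*(k + 6)).
Gosper form: A/B · C(k+1)/C(k) with A=k + 3, B=k + 6, C=k - 6.
Need (k + 3)·f(k+1) − (k + 5)·f(k) = k - 6.
deg f ≤ 2 (via 1,1,1).
Solving with deg f ≤ 2: f(k) = -k*(k + 15)/8.
Certificate R = B(k−1)f/C = -k*(k + 5)*(k + 15)/(8*(k - 6)) gives s_k = k*(k + 15)/(4*(k + 3)*(k + 4)).
Δs = 2*(6 - k)/(k**3 + 12*k**2 + 47*k + 60), as required.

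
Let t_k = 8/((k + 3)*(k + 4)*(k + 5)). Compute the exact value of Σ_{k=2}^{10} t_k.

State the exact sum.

Σ = 4/35

t_(k+1)/t_k = (k + 3)/(k + 6).
Gosper form: A/B · C(k+1)/C(k) with A=k + 3, B=k + 6, C=1.
f must satisfy (k + 3)·f(k+1) − (k + 5)·f(k) = 1.
Degrees (1,1,0) ⇒ d ≤ 2.
Solving with deg f ≤ 2: f(k) = k*(k + 7)/24.
So s_k = (B(k−1)f/C)·t_k = (k*(k + 5)*(k + 7)/24)·t_k = k*(k + 7)/(3*(k + 3)*(k + 4)).
Verify: 8/(k**3 + 12*k**2 + 47*k + 60) matches t_k.
Σ_(k=2)^(10) t_k = s_(11) − s_(2) = 11/35 − (1/5) = 4/35.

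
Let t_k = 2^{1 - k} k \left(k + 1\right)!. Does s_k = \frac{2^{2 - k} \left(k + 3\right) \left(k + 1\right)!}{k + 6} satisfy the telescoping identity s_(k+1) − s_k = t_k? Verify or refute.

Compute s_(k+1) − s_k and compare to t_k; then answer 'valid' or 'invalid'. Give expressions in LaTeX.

Invalid: residual - \frac{6 \cdot 2^{- k} \left(k^{2} + 6 k - 2\right) \left(k + 1\right)!}{\left(k + 6\right) \left(k + 7\right)} ≠ 0.

s_(k+1) = 2**(1 - k)*(k + 4)*factorial(k + 2)/(k + 7)
s_(k+1) − s_k = 2**(1 - k)*(k**3 + 10*k**2 + 24*k + 6)*factorial(k + 1)/((k + 6)*(k + 7))
(s_(k+1) − s_k) − t_k = -6*(k**2 + 6*k - 2)*factorial(k + 1)/(2**k*(k + 6)*(k + 7))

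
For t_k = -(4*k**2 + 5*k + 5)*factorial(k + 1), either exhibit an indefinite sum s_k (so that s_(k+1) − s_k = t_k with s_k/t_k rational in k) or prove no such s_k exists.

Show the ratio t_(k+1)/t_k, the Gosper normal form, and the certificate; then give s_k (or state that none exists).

r(k) = (k + 2)*(5*k + 4*(k + 1)**2 + 10)/(4*k**2 + 5*k + 5) after simplifying.
Gosper form: A/B · C(k+1)/C(k) with A=k + 2, B=1, C=k**2 + 5*k/4 + 5/4.
Key eq: (k + 2)·f(k+1) = (1)·f(k) + (k**2 + 5*k/4 + 5/4).
Bound: deg f ≤ 1.
Coefficient equations give f(k) = (4*k - 3)/4.
Then R = B(k−1)f/C = (4*k - 3)/(4*k**2 + 5*k + 5), so s_k = R(k)·t_k = -(4*k - 3)*factorial(k + 1).
s_(k+1) − s_k = -(4*k**2 + 5*k + 5)*factorial(k + 1) = t_k.

s_k = -(4*k - 3)*factorial(k + 1)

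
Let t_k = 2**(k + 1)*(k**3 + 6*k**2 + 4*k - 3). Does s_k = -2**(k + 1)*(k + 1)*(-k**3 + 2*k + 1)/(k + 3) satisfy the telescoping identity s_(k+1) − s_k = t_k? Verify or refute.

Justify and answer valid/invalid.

s_(k+1) = -2**(k + 2)*(k + 2)*(2*k - (k + 1)**3 + 3)/(k + 4)
s_(k+1) − s_k = 2**(k + 1)*(k**5 + 11*k**4 + 42*k**3 + 53*k**2 + 5*k - 20)/(k**2 + 7*k + 12)
(s_(k+1) − s_k) − t_k = 2**(k + 2)*(-k**4 - 8*k**3 - 22*k**2 - 11*k + 8)/(k**2 + 7*k + 12)

Invalid: residual 2**(k + 2)*(-k**4 - 8*k**3 - 22*k**2 - 11*k + 8)/(k**2 + 7*k + 12) ≠ 0.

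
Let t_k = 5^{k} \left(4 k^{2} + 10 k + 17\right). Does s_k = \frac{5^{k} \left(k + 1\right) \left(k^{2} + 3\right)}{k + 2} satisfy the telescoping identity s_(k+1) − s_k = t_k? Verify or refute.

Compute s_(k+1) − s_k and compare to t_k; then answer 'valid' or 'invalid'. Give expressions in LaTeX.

Invalid: residual \frac{5^{k} \left(- 4 k^{3} - 17 k^{2} - 37 k - 31\right)}{k^{2} + 5 k + 6} ≠ 0.

s_(k+1) = 5**(k + 1)*(k + 2)*((k + 1)**2 + 3)/(k + 3)
s_(k+1) − s_k = 5**k*(4*k**4 + 26*k**3 + 74*k**2 + 108*k + 71)/(k**2 + 5*k + 6)
(s_(k+1) − s_k) − t_k = 5**k*(-4*k**3 - 17*k**2 - 37*k - 31)/(k**2 + 5*k + 6)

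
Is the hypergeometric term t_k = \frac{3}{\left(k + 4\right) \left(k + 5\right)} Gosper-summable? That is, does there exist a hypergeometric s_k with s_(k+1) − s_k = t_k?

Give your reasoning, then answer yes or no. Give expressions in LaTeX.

t_(k+1)/t_k = (k + 4)/(k + 6).
Normal form (A,B,C) = (k + 4, k + 6, 1).
Need (k + 4)·f(k+1) − (k + 5)·f(k) = 1.
Degrees (1,1,0) ⇒ d ≤ 1.
Solving with deg f ≤ 1: f(k) = k/4.
So s_k = (B(k−1)f/C)·t_k = (k*(k + 5)/4)·t_k = 3*k/(4*(k + 4)).
s_(k+1) − s_k = 3/(k**2 + 9*k + 20) = t_k.

Yes. s_k = \frac{3 k}{4 \left(k + 4\right)}.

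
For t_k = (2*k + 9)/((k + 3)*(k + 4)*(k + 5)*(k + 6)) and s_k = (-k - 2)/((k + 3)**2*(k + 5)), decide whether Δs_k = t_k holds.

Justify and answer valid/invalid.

s_(k+1) = (-k - 3)/((k + 4)**2*(k + 6))
s_(k+1) − s_k = ((k + 2)*(k + 4)**2*(k + 6) - (k + 3)**3*(k + 5))/((k + 3)**2*(k + 4)**2*(k + 5)*(k + 6))
(s_(k+1) − s_k) − t_k = (-3*k**2 - 25*k - 51)/(k**6 + 25*k**5 + 257*k**4 + 1391*k**3 + 4182*k**2 + 6624*k + 4320)

Invalid: residual (-3*k**2 - 25*k - 51)/(k**6 + 25*k**5 + 257*k**4 + 1391*k**3 + 4182*k**2 + 6624*k + 4320) ≠ 0.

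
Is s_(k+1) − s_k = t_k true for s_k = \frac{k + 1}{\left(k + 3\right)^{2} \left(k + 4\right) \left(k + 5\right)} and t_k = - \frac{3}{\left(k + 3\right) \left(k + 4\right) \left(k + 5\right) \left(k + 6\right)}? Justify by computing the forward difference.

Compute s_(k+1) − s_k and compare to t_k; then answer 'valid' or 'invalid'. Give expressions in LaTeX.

s_(k+1) = (k + 2)/((k + 4)**2*(k + 5)*(k + 6))
s_(k+1) − s_k = (-(k + 1)*(k + 4)*(k + 6) + (k + 2)*(k + 3)**2)/((k + 3)**2*(k + 4)**2*(k + 5)*(k + 6))
(s_(k+1) − s_k) − t_k = 2*(4*k + 15)/(k**6 + 25*k**5 + 257*k**4 + 1391*k**3 + 4182*k**2 + 6624*k + 4320)

Invalid: residual \frac{2 \left(4 k + 15\right)}{k^{6} + 25 k^{5} + 257 k^{4} + 1391 k^{3} + 4182 k^{2} + 6624 k + 4320} ≠ 0.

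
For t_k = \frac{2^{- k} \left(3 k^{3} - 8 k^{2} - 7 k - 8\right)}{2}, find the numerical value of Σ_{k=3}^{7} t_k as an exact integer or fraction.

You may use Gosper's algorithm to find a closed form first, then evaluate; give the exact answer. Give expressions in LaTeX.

r(k) = (3*k**3 + k**2 - 14*k - 20)/(2*(3*k**3 - 8*k**2 - 7*k - 8)) after simplifying.
Gosper form: A/B · C(k+1)/C(k) with A=1/2, B=1, C=k**3 - 8*k**2/3 - 7*k/3 - 8/3.
Need (1/2)·f(k+1) − (1)·f(k) = k**3 - 8*k**2/3 - 7*k/3 - 8/3.
Degrees (0,0,3) ⇒ d ≤ 3.
A polynomial solution: f(k) = -2*k*(3*k**2 + k + 4)/3.
Get s_k = R·t_k = k*(-3*k**2 - k - 4)/2**k with R(k) = B(k−1)f(k)/C(k) = -2*k*(3*k**2 + k + 4)/(3*k**3 - 8*k**2 - 7*k - 8).
s_(k+1) − s_k = (3*k**3 - 8*k**2 - 7*k - 8)/(2*2**k) = t_k.
Σ_(k=3)^(7) t_k = s_(8) − s_(3) = -51/8 − (-51/4) = 51/8.

Σ = 51/8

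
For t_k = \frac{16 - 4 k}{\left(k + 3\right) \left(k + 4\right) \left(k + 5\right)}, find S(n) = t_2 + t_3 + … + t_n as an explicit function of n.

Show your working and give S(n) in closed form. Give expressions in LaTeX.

S(n) = \frac{- n^{2} + 11 n - 10}{5 \left(n^{2} + 9 n + 20\right)}

r(k) = (k - 3)*(k + 3)/((k - 4)*(k + 6)) after simplifying.
Factor: A=k + 3; B=k + 6; C=k - 4.
f must satisfy (k + 3)·f(k+1) − (k + 5)·f(k) = k - 4.
deg f ≤ 2 (via 1,1,1).
Solve for f: f(k) = -k*(k + 31)/24 (degree 2 ≤ 2).
So s_k = (B(k−1)f/C)·t_k = (-k*(k + 5)*(k + 31)/(24*(k - 4)))·t_k = k*(k + 31)/(6*(k + 3)*(k + 4)).
Check: Δs_k = 4*(4 - k)/(k**3 + 12*k**2 + 47*k + 60). ✓
Σ_(k=2)^n t_k = s_(n+1) − s_(2) = ((n**2 + 33*n + 32)/(6*(n**2 + 9*n + 20))) − (11/30), i.e. (-n**2 + 11*n - 10)/(5*(n**2 + 9*n + 20)).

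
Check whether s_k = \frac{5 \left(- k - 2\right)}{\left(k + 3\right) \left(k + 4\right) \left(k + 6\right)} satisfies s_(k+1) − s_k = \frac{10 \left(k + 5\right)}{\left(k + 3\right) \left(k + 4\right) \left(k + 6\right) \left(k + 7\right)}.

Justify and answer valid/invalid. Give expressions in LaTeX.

Invalid: residual \frac{10 \left(- 3 k - 17\right)}{k^{5} + 25 k^{4} + 245 k^{3} + 1175 k^{2} + 2754 k + 2520} ≠ 0.

s_(k+1) = 5*(-k - 3)/((k + 4)*(k + 5)*(k + 7))
s_(k+1) − s_k = 10*(k**2 + 7*k + 8)/(k**5 + 25*k**4 + 245*k**3 + 1175*k**2 + 2754*k + 2520)
(s_(k+1) − s_k) − t_k = 10*(-3*k - 17)/(k**5 + 25*k**4 + 245*k**3 + 1175*k**2 + 2754*k + 2520)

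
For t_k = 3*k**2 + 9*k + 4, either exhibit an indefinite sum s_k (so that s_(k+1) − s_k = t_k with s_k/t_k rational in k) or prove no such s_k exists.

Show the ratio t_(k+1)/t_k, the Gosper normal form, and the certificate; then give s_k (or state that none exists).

s_k = k**2*(k + 3)

r(k) = (3*k**2 + 15*k + 16)/(3*k**2 + 9*k + 4) after simplifying.
A = 1, B = 1, C = k**2 + 3*k + 4/3.
Set up (1)·f(k+1) − (1)·f(k) − (k**2 + 3*k + 4/3) = 0.
From deg A=0, deg B=0, deg C=2: d=3.
Match coefficients ⇒ f(k) = k**2*(k + 3)/3.
Then R = B(k−1)f/C = k**2*(k + 3)/(3*k**2 + 9*k + 4), so s_k = R(k)·t_k = k**2*(k + 3).
Δs = 3*k**2 + 9*k + 4, as required.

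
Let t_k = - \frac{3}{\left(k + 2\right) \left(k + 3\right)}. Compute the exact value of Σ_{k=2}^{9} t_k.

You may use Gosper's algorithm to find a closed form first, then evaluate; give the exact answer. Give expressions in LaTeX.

Σ = -1/2

Ratio r(k) = (k + 2)/(k + 4).
Normal form (A,B,C) = (k + 2, k + 4, 1).
Need (k + 2)·f(k+1) − (k + 3)·f(k) = 1.
deg f ≤ 1 (via 1,1,0).
Match coefficients ⇒ f(k) = k/2.
So s_k = (B(k−1)f/C)·t_k = (k*(k + 3)/2)·t_k = -3*k/(2*k + 4).
Verify: -3/(k**2 + 5*k + 6) matches t_k.
Evaluate s at k=10 and k=2: -5/4 and -3/4; difference -1/2.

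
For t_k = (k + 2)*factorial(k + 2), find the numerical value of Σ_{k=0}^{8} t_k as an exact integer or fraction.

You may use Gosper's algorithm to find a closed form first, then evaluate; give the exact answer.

Σ = 39916798

Ratio r(k) = (k + 3)**2/(k + 2).
Normal form (A,B,C) = (k + 3, 1, k + 2).
Solve (k + 3)·f(k+1) − (1)·f(k) = k + 2.
d = 0 from the (1,0,1) case.
A polynomial solution: f(k) = 1.
R(k) = B(k−1)·f(k)/C(k) = 1/(k + 2); s_k = R·t_k = factorial(k + 2).
s_(k+1) − s_k = (k + 2)*factorial(k + 2) = t_k.
Σ_(k=0)^(8) t_k = s_(9) − s_(0) = 39916800 − (2) = 39916798.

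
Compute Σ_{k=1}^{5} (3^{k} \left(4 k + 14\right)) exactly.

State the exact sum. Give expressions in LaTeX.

Σ = 11646

Ratio r(k) = 3*(2*k + 9)/(2*k + 7).
Gosper form: A/B · C(k+1)/C(k) with A=3, B=1, C=k + 7/2.
Solve (3)·f(k+1) − (1)·f(k) = k + 7/2.
Bound: deg f ≤ 1.
Match coefficients ⇒ f(k) = (k + 2)/2.
Certificate R = B(k−1)f/C = (k + 2)/(2*k + 7) gives s_k = 2*3**k*(k + 2).
s_(k+1) − s_k = 3**k*(4*k + 14) = t_k.
Sum = s_(6) − s_(1); s_(6) = 11664, s_(1) = 18 ⇒ 11646.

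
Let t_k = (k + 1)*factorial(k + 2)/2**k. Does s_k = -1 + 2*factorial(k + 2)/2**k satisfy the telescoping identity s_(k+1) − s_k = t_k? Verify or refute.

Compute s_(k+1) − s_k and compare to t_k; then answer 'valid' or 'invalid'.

Valid: the claim telescopes to t_k.

s_(k+1) = 2*2**(-k - 1)*factorial(k + 3) - 1
s_(k+1) − s_k = (k + 1)*factorial(k + 2)/2**k
(s_(k+1) − s_k) − t_k = 0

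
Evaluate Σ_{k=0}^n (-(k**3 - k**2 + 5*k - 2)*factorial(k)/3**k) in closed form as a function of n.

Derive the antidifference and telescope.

S(n) = (3**(n + 1) - n**3*factorial(n) - 2*n**2*factorial(n) - 2*n*factorial(n) - factorial(n))/3**n

Ratio r(k) = (k + 1)*(5*k + (k + 1)**3 - (k + 1)**2 + 3)/(3*(k**3 - k**2 + 5*k - 2)).
So A=k/3 + 1/3 and B=1, with C=k**3 - k**2 + 5*k - 2.
Set up (k/3 + 1/3)·f(k+1) − (1)·f(k) − (k**3 - k**2 + 5*k - 2) = 0.
Degrees (1,0,3) ⇒ d ≤ 2.
Coefficient equations give f(k) = 3*(k**2 - k + 1).
Then R = B(k−1)f/C = 3*(k**2 - k + 1)/(k**3 - k**2 + 5*k - 2), so s_k = R(k)·t_k = -3**(1 - k)*(k**2 - k + 1)*factorial(k).
Verify: -(k**3 - k**2 + 5*k - 2)*factorial(k)/3**k matches t_k.
Telescope: S(n) = s_(n+1) − s_(0) = -(n**2 + n + 1)*factorial(n + 1)/3**n − (-3) = (3**(n + 1) - n**3*factorial(n) - 2*n**2*factorial(n) - 2*n*factorial(n) - factorial(n))/3**n.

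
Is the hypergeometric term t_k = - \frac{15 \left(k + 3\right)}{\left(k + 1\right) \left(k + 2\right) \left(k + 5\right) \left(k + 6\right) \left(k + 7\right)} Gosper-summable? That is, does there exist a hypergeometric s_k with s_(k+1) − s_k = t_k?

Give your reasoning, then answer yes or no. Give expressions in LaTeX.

t_(k+1)/t_k = (k + 1)*(k + 4)*(k + 5)/((k + 3)**2*(k + 8)).
A = k + 1, B = k + 8, C = k**3 + 10*k**2 + 33*k + 36.
Set up (k + 1)·f(k+1) − (k + 7)·f(k) − (k**3 + 10*k**2 + 33*k + 36) = 0.
From deg A=1, deg B=1, deg C=3: d=6.
Coefficient equations give f(k) = k*(k + 2)*(k + 3)*(k + 4)*(k**2 + 12*k + 41)/90.
Certificate R = B(k−1)f/C = k*(k + 2)*(k + 7)*(k**2 + 12*k + 41)/(90*(k + 3)) gives s_k = k*(-k**2 - 12*k - 41)/(6*(k**3 + 12*k**2 + 41*k + 30)).
Check: Δs_k = 15*(-k - 3)/(k**5 + 21*k**4 + 163*k**3 + 567*k**2 + 844*k + 420). ✓

Yes. s_k = \frac{k \left(- k^{2} - 12 k - 41\right)}{6 \left(k^{3} + 12 k^{2} + 41 k + 30\right)}.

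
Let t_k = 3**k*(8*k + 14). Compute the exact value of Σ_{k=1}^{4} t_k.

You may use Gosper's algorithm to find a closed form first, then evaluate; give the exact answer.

r(k) = 3*(4*k + 11)/(4*k + 7) after simplifying.
So A=3 and B=1, with C=k + 7/4.
f must satisfy (3)·f(k+1) − (1)·f(k) = k + 7/4.
d = 1 from the (0,0,1) case.
Solving with deg f ≤ 1: f(k) = (4*k + 1)/8.
R(k) = B(k−1)·f(k)/C(k) = (4*k + 1)/(2*(4*k + 7)); s_k = R·t_k = 3**k*(4*k + 1).
s_(k+1) − s_k = 3**k*(8*k + 14) = t_k.
Evaluate s at k=5 and k=1: 5103 and 15; difference 5088.

Σ = 5088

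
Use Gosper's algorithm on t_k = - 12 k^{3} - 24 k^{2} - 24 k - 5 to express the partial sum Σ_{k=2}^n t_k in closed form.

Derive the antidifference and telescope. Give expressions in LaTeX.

S(n) = - 3 n^{4} - 14 n^{3} - 27 n^{2} - 21 n + 65

Compute t_(k+1)/t_k: get (12*k**3 + 60*k**2 + 108*k + 65)/(12*k**3 + 24*k**2 + 24*k + 5).
Take A(k)=1, B(k)=1, C(k)=k**3 + 2*k**2 + 2*k + 5/12.
Solve (1)·f(k+1) − (1)·f(k) = k**3 + 2*k**2 + 2*k + 5/12.
deg f ≤ 4 (via 0,0,3).
Coefficient equations give f(k) = k*(3*k**3 + 2*k**2 + 3*k - 3)/12.
Then R = B(k−1)f/C = k*(3*k**3 + 2*k**2 + 3*k - 3)/(12*k**3 + 24*k**2 + 24*k + 5), so s_k = R(k)·t_k = k*(-3*k**3 - 2*k**2 - 3*k + 3).
Verify: -12*k**3 - 24*k**2 - 24*k - 5 matches t_k.
s_(n+1) = -3*n**4 - 14*n**3 - 27*n**2 - 21*n - 5 and s_(2) = -70, so S(n) = -3*n**4 - 14*n**3 - 27*n**2 - 21*n + 65.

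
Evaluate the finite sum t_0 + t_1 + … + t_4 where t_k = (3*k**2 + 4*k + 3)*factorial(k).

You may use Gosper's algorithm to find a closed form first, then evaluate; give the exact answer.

r(k) = (k + 1)*(4*k + 3*(k + 1)**2 + 7)/(3*k**2 + 4*k + 3) after simplifying.
Take A(k)=k + 1, B(k)=1, C(k)=k**2 + 4*k/3 + 1.
Key eq: (k + 1)·f(k+1) = (1)·f(k) + (k**2 + 4*k/3 + 1).
Bound: deg f ≤ 1.
A polynomial solution: f(k) = (3*k + 1)/3.
Certificate R = B(k−1)f/C = (3*k + 1)/(3*k**2 + 4*k + 3) gives s_k = (3*k + 1)*factorial(k).
Verify: (3*k**2 + 4*k + 3)*factorial(k) matches t_k.
Evaluate s at k=5 and k=0: 1920 and 1; difference 1919.

Σ = 1919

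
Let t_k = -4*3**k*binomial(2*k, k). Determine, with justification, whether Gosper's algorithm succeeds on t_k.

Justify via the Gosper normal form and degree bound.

No — negative degree bound, so no certificate f.

The ratio is 6*(2*k + 1)/(k + 1).
A = 12*k + 6, B = k + 1, C = 1.
Need (12*k + 6)·f(k+1) − (k)·f(k) = 1.
d = -1 from the (1,1,0) case.
deg f ≤ -1 is impossible — no certificate.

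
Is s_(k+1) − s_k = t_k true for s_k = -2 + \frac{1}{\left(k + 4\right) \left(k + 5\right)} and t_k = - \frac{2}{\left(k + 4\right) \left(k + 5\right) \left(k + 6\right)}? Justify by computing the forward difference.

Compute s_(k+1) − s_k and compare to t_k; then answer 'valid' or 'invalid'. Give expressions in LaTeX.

s_(k+1) = -2 + 1/((k + 5)*(k + 6))
s_(k+1) − s_k = -2/(k**3 + 15*k**2 + 74*k + 120)
(s_(k+1) − s_k) − t_k = 0

valid; difference matches t_k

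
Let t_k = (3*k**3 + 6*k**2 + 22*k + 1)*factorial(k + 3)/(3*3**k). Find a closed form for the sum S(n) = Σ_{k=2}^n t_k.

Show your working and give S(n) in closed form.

S(n) = -280/3 + n**2*factorial(n + 4)/3**n + n*factorial(n + 4)/3**n + factorial(n + 4)/(3*3**n)

r(k) = (3*k**4 + 27*k**3 + 103*k**2 + 204*k + 128)/(3*(3*k**3 + 6*k**2 + 22*k + 1)) after simplifying.
Normal form (A,B,C) = (k/3 + 4/3, 1, k**3 + 2*k**2 + 22*k/3 + 1/3).
f must satisfy (k/3 + 4/3)·f(k+1) − (1)·f(k) = k**3 + 2*k**2 + 22*k/3 + 1/3.
d = 2 from the (1,0,3) case.
A polynomial solution: f(k) = 3*k**2 - 3*k + 1.
Get s_k = R·t_k = (3*k**2 - 3*k + 1)*factorial(k + 3)/3**k with R(k) = B(k−1)f(k)/C(k) = 3*(3*k**2 - 3*k + 1)/(3*k**3 + 6*k**2 + 22*k + 1).
s_(k+1) − s_k = (3*k**3 + 6*k**2 + 22*k + 1)*factorial(k + 3)/(3*3**k) = t_k.
s_(n+1) = 3**(-n - 1)*(3*n**2 + 3*n + 1)*factorial(n + 4) and s_(2) = 280/3, so S(n) = -280/3 + n**2*factorial(n + 4)/3**n + n*factorial(n + 4)/3**n + factorial(n + 4)/(3*3**n).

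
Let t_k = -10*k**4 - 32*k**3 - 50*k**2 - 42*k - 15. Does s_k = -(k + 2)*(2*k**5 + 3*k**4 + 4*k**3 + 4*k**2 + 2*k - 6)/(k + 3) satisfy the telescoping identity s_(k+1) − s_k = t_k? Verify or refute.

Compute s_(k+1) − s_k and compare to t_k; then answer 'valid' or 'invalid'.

Invalid: residual (8*k**5 + 59*k**4 + 142*k**3 + 188*k**2 + 139*k + 51)/(k**2 + 7*k + 12) ≠ 0.

s_(k+1) = (-2*k**6 - 19*k**5 - 75*k**4 - 162*k**3 - 206*k**2 - 141*k - 27)/(k + 4)
s_(k+1) − s_k = (-10*k**6 - 94*k**5 - 335*k**4 - 634*k**3 - 721*k**2 - 470*k - 129)/(k**2 + 7*k + 12)
(s_(k+1) − s_k) − t_k = (8*k**5 + 59*k**4 + 142*k**3 + 188*k**2 + 139*k + 51)/(k**2 + 7*k + 12)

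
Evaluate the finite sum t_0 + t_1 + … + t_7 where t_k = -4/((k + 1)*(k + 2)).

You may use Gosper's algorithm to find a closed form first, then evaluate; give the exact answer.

Σ = -32/9

The ratio is (k + 1)/(k + 3).
So A=k + 1 and B=k + 3, with C=1.
Set up (k + 1)·f(k+1) − (k + 2)·f(k) − (1) = 0.
d = 1 from the (1,1,0) case.
Coefficient equations give f(k) = k.
R(k) = B(k−1)·f(k)/C(k) = k*(k + 2); s_k = R·t_k = -4*k/(k + 1).
Verify: -4/(k**2 + 3*k + 2) matches t_k.
Telescoping: Σ = s_(8) − s_(0) = -32/9 − (0) = -32/9.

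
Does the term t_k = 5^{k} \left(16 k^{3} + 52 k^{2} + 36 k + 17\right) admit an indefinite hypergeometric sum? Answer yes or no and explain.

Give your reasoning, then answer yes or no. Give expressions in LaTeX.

Yes. s_k = 5^{k} \left(4 k^{3} - 2 k^{2} - k + 3\right).

The ratio is 5*(16*k**3 + 100*k**2 + 188*k + 121)/(16*k**3 + 52*k**2 + 36*k + 17).
Gosper form: A/B · C(k+1)/C(k) with A=5, B=1, C=k**3 + 13*k**2/4 + 9*k/4 + 17/16.
Need (5)·f(k+1) − (1)·f(k) = k**3 + 13*k**2/4 + 9*k/4 + 17/16.
deg f ≤ 3 (via 0,0,3).
A polynomial solution: f(k) = (4*k**3 - 2*k**2 - k + 3)/16.
Certificate R = B(k−1)f/C = (4*k**3 - 2*k**2 - k + 3)/(16*k**3 + 52*k**2 + 36*k + 17) gives s_k = 5**k*(4*k**3 - 2*k**2 - k + 3).
Check: Δs_k = 5**k*(16*k**3 + 52*k**2 + 36*k + 17). ✓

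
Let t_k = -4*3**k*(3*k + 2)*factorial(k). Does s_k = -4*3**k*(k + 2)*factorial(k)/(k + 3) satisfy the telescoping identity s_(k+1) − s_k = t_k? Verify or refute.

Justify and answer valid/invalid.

s_(k+1) = -12*3**k*(k + 3)*factorial(k + 1)/(k + 4)
s_(k+1) − s_k = -4*3**k*(3*k**3 + 20*k**2 + 39*k + 19)*factorial(k)/((k + 3)*(k + 4))
(s_(k+1) − s_k) − t_k = 4*3**k*(3*k**2 + 11*k + 5)*factorial(k)/((k + 3)*(k + 4))

Invalid: residual 4*3**k*(3*k**2 + 11*k + 5)*factorial(k)/((k + 3)*(k + 4)) ≠ 0.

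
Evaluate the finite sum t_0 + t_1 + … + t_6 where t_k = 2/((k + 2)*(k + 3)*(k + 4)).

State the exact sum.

The ratio is (k + 2)/(k + 5).
Take A(k)=k + 2, B(k)=k + 5, C(k)=1.
Need (k + 2)·f(k+1) − (k + 4)·f(k) = 1.
From deg A=1, deg B=1, deg C=0: d=2.
Coefficient equations give f(k) = k*(k + 5)/12.
Get s_k = R·t_k = k*(k + 5)/(6*(k + 2)*(k + 3)) with R(k) = B(k−1)f(k)/C(k) = k*(k + 4)*(k + 5)/12.
Δs = 2/(k**3 + 9*k**2 + 26*k + 24), as required.
Telescoping: Σ = s_(7) − s_(0) = 7/45 − (0) = 7/45.

Σ = 7/45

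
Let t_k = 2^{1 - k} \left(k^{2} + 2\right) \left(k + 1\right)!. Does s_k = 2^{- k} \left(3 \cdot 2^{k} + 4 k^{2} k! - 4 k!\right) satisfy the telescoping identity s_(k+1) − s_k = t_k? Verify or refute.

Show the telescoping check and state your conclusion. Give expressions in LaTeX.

Valid — Δs_k = t_k.

s_(k+1) = (3*2**k + 2*k**3*factorial(k) + 6*k**2*factorial(k) + 4*k*factorial(k))/2**k
s_(k+1) − s_k = 2**(1 - k)*(k**2 + 2)*factorial(k + 1)
(s_(k+1) − s_k) − t_k = 0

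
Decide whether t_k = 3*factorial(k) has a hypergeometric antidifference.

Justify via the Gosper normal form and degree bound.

No — key equation has no polynomial f.

r(k) = k + 1 after simplifying.
So A=k + 1 and B=1, with C=1.
Solve (k + 1)·f(k+1) − (1)·f(k) = 1.
d = -1 from the (1,0,0) case.
Bound -1 < 0, so the key equation has no polynomial solution.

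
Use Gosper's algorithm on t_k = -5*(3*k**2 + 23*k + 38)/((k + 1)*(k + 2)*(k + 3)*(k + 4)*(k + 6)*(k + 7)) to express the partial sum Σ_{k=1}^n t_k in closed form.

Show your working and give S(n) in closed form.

S(n) = 5*n*(-n**2 - 13*n - 50)/(56*(n**3 + 13*n**2 + 50*n + 56))

Compute t_(k+1)/t_k: get (k + 1)*(k + 6)*(23*k + 3*(k + 1)**2 + 61)/((k + 5)*(k + 8)*(3*k**2 + 23*k + 38)).
Normal form (A,B,C) = (k + 1, k + 8, k**3 + 38*k**2/3 + 51*k + 190/3).
Key eq: (k + 1)·f(k+1) = (k + 7)·f(k) + (k**3 + 38*k**2/3 + 51*k + 190/3).
Bound: deg f ≤ 6.
Solving with deg f ≤ 6: f(k) = k*(k + 2)*(k + 4)*(k + 5)*(k**2 + 10*k + 27)/54.
Then R = B(k−1)f/C = k*(k + 2)*(k + 4)*(k + 7)*(k**2 + 10*k + 27)/(18*(3*k**2 + 23*k + 38)), so s_k = R(k)·t_k = 5*k*(-k**2 - 10*k - 27)/(18*(k**3 + 10*k**2 + 27*k + 18)).
s_(k+1) − s_k = 5*(-3*k**2 - 23*k - 38)/(k**6 + 23*k**5 + 207*k**4 + 925*k**3 + 2144*k**2 + 2412*k + 1008) = t_k.
Σ_(k=1)^n t_k = s_(n+1) − s_(1) = (5*(-n**3 - 13*n**2 - 50*n - 38)/(18*(n**3 + 13*n**2 + 50*n + 56))) − (-95/504), i.e. 5*n*(-n**2 - 13*n - 50)/(56*(n**3 + 13*n**2 + 50*n + 56)).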